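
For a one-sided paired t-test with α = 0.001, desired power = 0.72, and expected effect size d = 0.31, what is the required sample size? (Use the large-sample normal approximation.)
n = 141 pairs

Sample size formula (paired t-test, normal approximation):
n = ((z_α + z_β) / d)²

z_α = 3.090 (for α = 0.001, one-sided)
z_β = 0.583 (for power = 0.72)
d = 0.31

n = ((3.090 + 0.583) / 0.31)²
n = (11.848)²
n ≈ 140.38
Round up to the next whole number: n = 141 pairs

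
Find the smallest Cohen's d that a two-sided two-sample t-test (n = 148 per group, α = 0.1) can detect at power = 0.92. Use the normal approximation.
d ≈ 0.35

Minimum detectable effect (two-sample t-test, normal approximation):
d = (z_{α/2} + z_β) / √(n/2)
d = (1.645 + 1.405) / √(148/2)
d = 3.050 / 8.602
d ≈ 0.35

By Cohen's convention (0.2 small / 0.5 medium / 0.8 large): small effect.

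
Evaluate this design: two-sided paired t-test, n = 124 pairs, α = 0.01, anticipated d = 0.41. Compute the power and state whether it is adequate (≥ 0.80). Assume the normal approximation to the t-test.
Power ≈ 0.98; the study is adequately powered (power ≥ 0.80)

Power calculation (paired t-test, normal approximation):
z_β = d · √n - z_{α/2}
z_β = 0.41 · √124 - 2.576
z_β = 0.41 · 11.136 - 2.576
z_β = 1.990

Power = Φ(z_β) = Φ(1.990) ≈ 0.977

Effect size d = 0.41 is small by Cohen's convention (0.2/0.5/0.8).

Threshold: power ≥ 0.80 is conventionally adequate.
Power ≈ 0.98 → the study is adequately powered (power ≥ 0.80).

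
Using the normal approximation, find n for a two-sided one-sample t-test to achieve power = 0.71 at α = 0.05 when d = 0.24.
n = 110

Sample size formula (one-sample t-test, normal approximation):
n = ((z_{α/2} + z_β) / d)²

z_{α/2} = 1.960 (for α = 0.05, two-sided)
z_β = 0.553 (for power = 0.71)
d = 0.24

n = ((1.960 + 0.553) / 0.24)²
n = (10.471)²
n ≈ 109.64
Round up to the next whole number: n = 110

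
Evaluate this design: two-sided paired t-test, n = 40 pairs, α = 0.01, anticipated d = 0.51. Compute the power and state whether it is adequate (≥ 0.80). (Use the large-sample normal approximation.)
Power ≈ 0.74; the study is underpowered (power < 0.80)

Power calculation (paired t-test, normal approximation):
z_β = d · √n - z_{α/2}
z_β = 0.51 · √40 - 2.576
z_β = 0.51 · 6.325 - 2.576
z_β = 0.650

Power = Φ(z_β) = Φ(0.650) ≈ 0.742

Effect size d = 0.51 is medium by Cohen's convention (0.2/0.5/0.8).

Threshold: power ≥ 0.80 is conventionally adequate.
Power ≈ 0.74 → the study is underpowered (power < 0.80).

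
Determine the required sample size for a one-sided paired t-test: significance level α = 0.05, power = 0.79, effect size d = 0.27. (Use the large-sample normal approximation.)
n = 83 pairs

Sample size formula (paired t-test, normal approximation):
n = ((z_α + z_β) / d)²

z_α = 1.645 (for α = 0.05, one-sided)
z_β = 0.806 (for power = 0.79)
d = 0.27

n = ((1.645 + 0.806) / 0.27)²
n = (9.078)²
n ≈ 82.41
Round up to the next whole number: n = 83 pairs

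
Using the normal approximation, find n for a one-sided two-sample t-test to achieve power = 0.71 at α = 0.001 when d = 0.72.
n = 52 per group

Sample size formula (two-sample t-test, normal approximation):
n = 2 · ((z_α + z_β) / d)²

z_α = 3.090 (for α = 0.001, one-sided)
z_β = 0.553 (for power = 0.71)
d = 0.72

n = 2 · ((3.090 + 0.553) / 0.72)²
n = 2 · (5.060)²
n ≈ 51.21
Round up to the next whole number: n = 52 per group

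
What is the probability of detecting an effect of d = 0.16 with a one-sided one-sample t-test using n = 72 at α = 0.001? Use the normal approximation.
Power ≈ 0.04

Power calculation (one-sample t-test, normal approximation):
z_β = d · √n - z_α
z_β = 0.16 · √72 - 3.090
z_β = 0.16 · 8.485 - 3.090
z_β = -1.733

Power = Φ(z_β) = Φ(-1.733) ≈ 0.042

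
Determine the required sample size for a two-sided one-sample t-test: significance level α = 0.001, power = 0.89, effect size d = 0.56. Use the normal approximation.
n = 66

Sample size formula (one-sample t-test, normal approximation):
n = ((z_{α/2} + z_β) / d)²

z_{α/2} = 3.291 (for α = 0.001, two-sided)
z_β = 1.227 (for power = 0.89)
d = 0.56

n = ((3.291 + 1.227) / 0.56)²
n = (8.068)²
n ≈ 65.09
Round up to the next whole number: n = 66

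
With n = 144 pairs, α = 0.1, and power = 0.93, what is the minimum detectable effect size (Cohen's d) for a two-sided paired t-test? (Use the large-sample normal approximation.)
d ≈ 0.26

Minimum detectable effect (paired t-test, normal approximation):
d = (z_{α/2} + z_β) / √n
d = (1.645 + 1.476) / √144
d = 3.121 / 12.000
d ≈ 0.26

By Cohen's convention (0.2 small / 0.5 medium / 0.8 large): small effect.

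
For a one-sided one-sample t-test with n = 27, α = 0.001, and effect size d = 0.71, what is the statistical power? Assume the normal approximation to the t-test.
Power ≈ 0.73

Power calculation (one-sample t-test, normal approximation):
z_β = d · √n - z_α
z_β = 0.71 · √27 - 3.090
z_β = 0.71 · 5.196 - 3.090
z_β = 0.599

Power = Φ(z_β) = Φ(0.599) ≈ 0.725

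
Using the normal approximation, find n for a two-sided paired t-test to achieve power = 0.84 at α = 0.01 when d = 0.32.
n = 125 pairs

Sample size formula (paired t-test, normal approximation):
n = ((z_{α/2} + z_β) / d)²

z_{α/2} = 2.576 (for α = 0.01, two-sided)
z_β = 0.994 (for power = 0.84)
d = 0.32

n = ((2.576 + 0.994) / 0.32)²
n = (11.156)²
n ≈ 124.46
Round up to the next whole number: n = 125 pairs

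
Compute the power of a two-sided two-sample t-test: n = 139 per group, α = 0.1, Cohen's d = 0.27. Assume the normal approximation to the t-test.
Power ≈ 0.73

Power calculation (two-sample t-test, normal approximation):
z_β = d · √(n/2) - z_{α/2}
z_β = 0.27 · √(139/2) - 1.645
z_β = 0.27 · 8.337 - 1.645
z_β = 0.606

Power = Φ(z_β) = Φ(0.606) ≈ 0.728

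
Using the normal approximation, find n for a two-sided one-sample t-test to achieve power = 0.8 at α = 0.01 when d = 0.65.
n = 28

Sample size formula (one-sample t-test, normal approximation):
n = ((z_{α/2} + z_β) / d)²

z_{α/2} = 2.576 (for α = 0.01, two-sided)
z_β = 0.842 (for power = 0.8)
d = 0.65

n = ((2.576 + 0.842) / 0.65)²
n = (5.258)²
n ≈ 27.65
Round up to the next whole number: n = 28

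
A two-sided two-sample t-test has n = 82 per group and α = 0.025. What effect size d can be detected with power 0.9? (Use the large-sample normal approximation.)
d ≈ 0.55

Minimum detectable effect (two-sample t-test, normal approximation):
d = (z_{α/2} + z_β) / √(n/2)
d = (2.241 + 1.282) / √(82/2)
d = 3.523 / 6.403
d ≈ 0.55

By Cohen's convention (0.2 small / 0.5 medium / 0.8 large): medium effect.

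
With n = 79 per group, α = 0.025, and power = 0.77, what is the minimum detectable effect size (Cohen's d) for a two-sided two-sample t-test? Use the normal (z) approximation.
d ≈ 0.47

Minimum detectable effect (two-sample t-test, normal approximation):
d = (z_{α/2} + z_β) / √(n/2)
d = (2.241 + 0.739) / √(79/2)
d = 2.980 / 6.285
d ≈ 0.47

By Cohen's convention (0.2 small / 0.5 medium / 0.8 large): small effect.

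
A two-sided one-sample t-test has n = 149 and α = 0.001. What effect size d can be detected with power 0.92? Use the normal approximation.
d ≈ 0.38

Minimum detectable effect (one-sample t-test, normal approximation):
d = (z_{α/2} + z_β) / √n
d = (3.291 + 1.405) / √149
d = 4.696 / 12.207
d ≈ 0.38

By Cohen's convention (0.2 small / 0.5 medium / 0.8 large): small effect.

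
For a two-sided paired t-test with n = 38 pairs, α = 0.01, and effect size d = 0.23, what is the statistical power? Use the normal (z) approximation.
Power ≈ 0.12

Power calculation (paired t-test, normal approximation):
z_β = d · √n - z_{α/2}
z_β = 0.23 · √38 - 2.576
z_β = 0.23 · 6.164 - 2.576
z_β = -1.158

Power = Φ(z_β) = Φ(-1.158) ≈ 0.123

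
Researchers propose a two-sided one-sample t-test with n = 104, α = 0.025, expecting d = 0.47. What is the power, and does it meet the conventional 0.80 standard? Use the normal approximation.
Power ≈ 0.99; the study is adequately powered (power ≥ 0.80)

Power calculation (one-sample t-test, normal approximation):
z_β = d · √n - z_{α/2}
z_β = 0.47 · √104 - 2.241
z_β = 0.47 · 10.198 - 2.241
z_β = 2.552

Power = Φ(z_β) = Φ(2.552) ≈ 0.995

Effect size d = 0.47 is small by Cohen's convention (0.2/0.5/0.8).

Threshold: power ≥ 0.80 is conventionally adequate.
Power ≈ 0.99 → the study is adequately powered (power ≥ 0.80).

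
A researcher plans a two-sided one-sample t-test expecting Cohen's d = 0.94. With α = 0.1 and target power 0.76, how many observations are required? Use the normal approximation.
n = 7

Sample size formula (one-sample t-test, normal approximation):
n = ((z_{α/2} + z_β) / d)²

z_{α/2} = 1.645 (for α = 0.1, two-sided)
z_β = 0.706 (for power = 0.76)
d = 0.94

n = ((1.645 + 0.706) / 0.94)²
n = (2.501)²
n ≈ 6.26
Round up to the next whole number: n = 7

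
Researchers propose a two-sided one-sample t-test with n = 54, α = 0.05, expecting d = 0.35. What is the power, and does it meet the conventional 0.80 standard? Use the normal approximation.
Power ≈ 0.73; the study is underpowered (power < 0.80)

Power calculation (one-sample t-test, normal approximation):
z_β = d · √n - z_{α/2}
z_β = 0.35 · √54 - 1.960
z_β = 0.35 · 7.348 - 1.960
z_β = 0.612

Power = Φ(z_β) = Φ(0.612) ≈ 0.730

Effect size d = 0.35 is small by Cohen's convention (0.2/0.5/0.8).

Threshold: power ≥ 0.80 is conventionally adequate.
Power ≈ 0.73 → the study is underpowered (power < 0.80).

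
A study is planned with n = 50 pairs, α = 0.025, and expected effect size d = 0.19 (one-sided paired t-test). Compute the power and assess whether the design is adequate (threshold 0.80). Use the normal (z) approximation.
Power ≈ 0.27; the study is underpowered (power < 0.80)

Power calculation (paired t-test, normal approximation):
z_β = d · √n - z_α
z_β = 0.19 · √50 - 1.960
z_β = 0.19 · 7.071 - 1.960
z_β = -0.616

Power = Φ(z_β) = Φ(-0.616) ≈ 0.269

Effect size d = 0.19 is very small by Cohen's convention (0.2/0.5/0.8).

Threshold: power ≥ 0.80 is conventionally adequate.
Power ≈ 0.27 → the study is underpowered (power < 0.80).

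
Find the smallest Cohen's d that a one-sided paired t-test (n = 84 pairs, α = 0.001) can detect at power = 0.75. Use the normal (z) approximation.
d ≈ 0.41

Minimum detectable effect (paired t-test, normal approximation):
d = (z_α + z_β) / √n
d = (3.090 + 0.674) / √84
d = 3.765 / 9.165
d ≈ 0.41

By Cohen's convention (0.2 small / 0.5 medium / 0.8 large): small effect.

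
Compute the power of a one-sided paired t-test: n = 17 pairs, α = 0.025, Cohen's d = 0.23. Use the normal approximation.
Power ≈ 0.16

Power calculation (paired t-test, normal approximation):
z_β = d · √n - z_α
z_β = 0.23 · √17 - 1.960
z_β = 0.23 · 4.123 - 1.960
z_β = -1.012

Power = Φ(z_β) = Φ(-1.012) ≈ 0.156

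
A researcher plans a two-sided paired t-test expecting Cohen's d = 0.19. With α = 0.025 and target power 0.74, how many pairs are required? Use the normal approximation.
n = 231 pairs

Sample size formula (paired t-test, normal approximation):
n = ((z_{α/2} + z_β) / d)²

z_{α/2} = 2.241 (for α = 0.025, two-sided)
z_β = 0.643 (for power = 0.74)
d = 0.19

n = ((2.241 + 0.643) / 0.19)²
n = (15.179)²
n ≈ 230.40
Round up to the next whole number: n = 231 pairs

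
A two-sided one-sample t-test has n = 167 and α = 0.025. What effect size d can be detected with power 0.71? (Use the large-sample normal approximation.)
d ≈ 0.22

Minimum detectable effect (one-sample t-test, normal approximation):
d = (z_{α/2} + z_β) / √n
d = (2.241 + 0.553) / √167
d = 2.795 / 12.923
d ≈ 0.22

By Cohen's convention (0.2 small / 0.5 medium / 0.8 large): small effect.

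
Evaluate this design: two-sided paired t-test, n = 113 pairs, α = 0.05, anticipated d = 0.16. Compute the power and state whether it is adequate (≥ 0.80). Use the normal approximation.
Power ≈ 0.40; the study is underpowered (power < 0.80)

Power calculation (paired t-test, normal approximation):
z_β = d · √n - z_{α/2}
z_β = 0.16 · √113 - 1.960
z_β = 0.16 · 10.630 - 1.960
z_β = -0.259

Power = Φ(z_β) = Φ(-0.259) ≈ 0.398

Effect size d = 0.16 is very small by Cohen's convention (0.2/0.5/0.8).

Threshold: power ≥ 0.80 is conventionally adequate.
Power ≈ 0.40 → the study is underpowered (power < 0.80).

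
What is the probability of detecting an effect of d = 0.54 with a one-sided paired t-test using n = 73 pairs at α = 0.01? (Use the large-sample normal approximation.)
Power ≈ 0.99

Power calculation (paired t-test, normal approximation):
z_β = d · √n - z_α
z_β = 0.54 · √73 - 2.326
z_β = 0.54 · 8.544 - 2.326
z_β = 2.287

Power = Φ(z_β) = Φ(2.287) ≈ 0.989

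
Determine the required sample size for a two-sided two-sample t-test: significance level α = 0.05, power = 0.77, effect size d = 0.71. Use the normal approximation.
n = 29 per group

Sample size formula (two-sample t-test, normal approximation):
n = 2 · ((z_{α/2} + z_β) / d)²

z_{α/2} = 1.960 (for α = 0.05, two-sided)
z_β = 0.739 (for power = 0.77)
d = 0.71

n = 2 · ((1.960 + 0.739) / 0.71)²
n = 2 · (3.801)²
n ≈ 28.90
Round up to the next whole number: n = 29 per group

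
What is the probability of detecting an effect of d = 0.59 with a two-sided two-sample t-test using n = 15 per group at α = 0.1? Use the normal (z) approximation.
Power ≈ 0.49

Power calculation (two-sample t-test, normal approximation):
z_β = d · √(n/2) - z_{α/2}
z_β = 0.59 · √(15/2) - 1.645
z_β = 0.59 · 2.739 - 1.645
z_β = -0.029

Power = Φ(z_β) = Φ(-0.029) ≈ 0.488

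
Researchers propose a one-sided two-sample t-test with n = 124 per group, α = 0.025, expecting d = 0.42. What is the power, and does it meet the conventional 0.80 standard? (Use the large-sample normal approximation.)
Power ≈ 0.91; the study is adequately powered (power ≥ 0.80)

Power calculation (two-sample t-test, normal approximation):
z_β = d · √(n/2) - z_α
z_β = 0.42 · √(124/2) - 1.960
z_β = 0.42 · 7.874 - 1.960
z_β = 1.347

Power = Φ(z_β) = Φ(1.347) ≈ 0.911

Effect size d = 0.42 is small by Cohen's convention (0.2/0.5/0.8).

Threshold: power ≥ 0.80 is conventionally adequate.
Power ≈ 0.91 → the study is adequately powered (power ≥ 0.80).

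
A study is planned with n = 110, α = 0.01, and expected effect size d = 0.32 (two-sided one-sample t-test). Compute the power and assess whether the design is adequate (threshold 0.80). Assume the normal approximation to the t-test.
Power ≈ 0.78; the study is underpowered (power < 0.80)

Power calculation (one-sample t-test, normal approximation):
z_β = d · √n - z_{α/2}
z_β = 0.32 · √110 - 2.576
z_β = 0.32 · 10.488 - 2.576
z_β = 0.780

Power = Φ(z_β) = Φ(0.780) ≈ 0.782

Effect size d = 0.32 is small by Cohen's convention (0.2/0.5/0.8).

Threshold: power ≥ 0.80 is conventionally adequate.
Power ≈ 0.78 → the study is underpowered (power < 0.80).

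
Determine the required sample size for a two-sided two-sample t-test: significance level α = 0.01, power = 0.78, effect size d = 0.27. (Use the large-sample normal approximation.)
n = 308 per group

Sample size formula (two-sample t-test, normal approximation):
n = 2 · ((z_{α/2} + z_β) / d)²

z_{α/2} = 2.576 (for α = 0.01, two-sided)
z_β = 0.772 (for power = 0.78)
d = 0.27

n = 2 · ((2.576 + 0.772) / 0.27)²
n = 2 · (12.400)²
n ≈ 307.52
Round up to the next whole number: n = 308 per group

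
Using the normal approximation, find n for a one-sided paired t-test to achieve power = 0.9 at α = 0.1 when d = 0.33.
n = 61 pairs

Sample size formula (paired t-test, normal approximation):
n = ((z_α + z_β) / d)²

z_α = 1.282 (for α = 0.1, one-sided)
z_β = 1.282 (for power = 0.9)
d = 0.33

n = ((1.282 + 1.282) / 0.33)²
n = (7.770)²
n ≈ 60.37
Round up to the next whole number: n = 61 pairs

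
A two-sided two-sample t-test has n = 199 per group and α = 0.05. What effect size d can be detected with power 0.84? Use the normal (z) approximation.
d ≈ 0.30

Minimum detectable effect (two-sample t-test, normal approximation):
d = (z_{α/2} + z_β) / √(n/2)
d = (1.960 + 0.994) / √(199/2)
d = 2.954 / 9.975
d ≈ 0.30

By Cohen's convention (0.2 small / 0.5 medium / 0.8 large): small effect.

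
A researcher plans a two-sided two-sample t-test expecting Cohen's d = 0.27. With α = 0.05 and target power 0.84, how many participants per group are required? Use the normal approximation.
n = 240 per group

Sample size formula (two-sample t-test, normal approximation):
n = 2 · ((z_{α/2} + z_β) / d)²

z_{α/2} = 1.960 (for α = 0.05, two-sided)
z_β = 0.994 (for power = 0.84)
d = 0.27

n = 2 · ((1.960 + 0.994) / 0.27)²
n = 2 · (10.941)²
n ≈ 239.41
Round up to the next whole number: n = 240 per group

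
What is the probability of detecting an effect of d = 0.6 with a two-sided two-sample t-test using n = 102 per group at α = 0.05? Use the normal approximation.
Power ≈ 0.99

Power calculation (two-sample t-test, normal approximation):
z_β = d · √(n/2) - z_{α/2}
z_β = 0.6 · √(102/2) - 1.960
z_β = 0.6 · 7.141 - 1.960
z_β = 2.325

Power = Φ(z_β) = Φ(2.325) ≈ 0.990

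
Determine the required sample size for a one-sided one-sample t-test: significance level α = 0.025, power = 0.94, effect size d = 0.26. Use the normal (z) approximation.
n = 183

Sample size formula (one-sample t-test, normal approximation):
n = ((z_α + z_β) / d)²

z_α = 1.960 (for α = 0.025, one-sided)
z_β = 1.555 (for power = 0.94)
d = 0.26

n = ((1.960 + 1.555) / 0.26)²
n = (13.519)²
n ≈ 182.76
Round up to the next whole number: n = 183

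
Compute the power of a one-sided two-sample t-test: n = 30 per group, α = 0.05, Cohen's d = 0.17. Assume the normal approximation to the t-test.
Power ≈ 0.16

Power calculation (two-sample t-test, normal approximation):
z_β = d · √(n/2) - z_α
z_β = 0.17 · √(30/2) - 1.645
z_β = 0.17 · 3.873 - 1.645
z_β = -0.986

Power = Φ(z_β) = Φ(-0.986) ≈ 0.162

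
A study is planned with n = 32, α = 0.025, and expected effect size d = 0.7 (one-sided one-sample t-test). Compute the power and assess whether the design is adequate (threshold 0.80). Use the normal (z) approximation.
Power ≈ 0.98; the study is adequately powered (power ≥ 0.80)

Power calculation (one-sample t-test, normal approximation):
z_β = d · √n - z_α
z_β = 0.7 · √32 - 1.960
z_β = 0.7 · 5.657 - 1.960
z_β = 2.000

Power = Φ(z_β) = Φ(2.000) ≈ 0.977

Effect size d = 0.7 is medium by Cohen's convention (0.2/0.5/0.8).

Threshold: power ≥ 0.80 is conventionally adequate.
Power ≈ 0.98 → the study is adequately powered (power ≥ 0.80).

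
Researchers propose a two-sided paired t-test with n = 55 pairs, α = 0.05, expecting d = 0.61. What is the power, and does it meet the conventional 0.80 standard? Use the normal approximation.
Power ≈ 0.99; the study is adequately powered (power ≥ 0.80)

Power calculation (paired t-test, normal approximation):
z_β = d · √n - z_{α/2}
z_β = 0.61 · √55 - 1.960
z_β = 0.61 · 7.416 - 1.960
z_β = 2.564

Power = Φ(z_β) = Φ(2.564) ≈ 0.995

Effect size d = 0.61 is medium by Cohen's convention (0.2/0.5/0.8).

Threshold: power ≥ 0.80 is conventionally adequate.
Power ≈ 0.99 → the study is adequately powered (power ≥ 0.80).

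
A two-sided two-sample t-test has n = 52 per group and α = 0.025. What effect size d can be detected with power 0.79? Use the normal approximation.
d ≈ 0.60

Minimum detectable effect (two-sample t-test, normal approximation):
d = (z_{α/2} + z_β) / √(n/2)
d = (2.241 + 0.806) / √(52/2)
d = 3.048 / 5.099
d ≈ 0.60

By Cohen's convention (0.2 small / 0.5 medium / 0.8 large): medium effect.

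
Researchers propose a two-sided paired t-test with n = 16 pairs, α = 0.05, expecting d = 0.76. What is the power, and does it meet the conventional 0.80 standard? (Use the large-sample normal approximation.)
Power ≈ 0.86; the study is adequately powered (power ≥ 0.80)

Power calculation (paired t-test, normal approximation):
z_β = d · √n - z_{α/2}
z_β = 0.76 · √16 - 1.960
z_β = 0.76 · 4.000 - 1.960
z_β = 1.080

Power = Φ(z_β) = Φ(1.080) ≈ 0.860

Effect size d = 0.76 is medium by Cohen's convention (0.2/0.5/0.8).

Threshold: power ≥ 0.80 is conventionally adequate.
Power ≈ 0.86 → the study is adequately powered (power ≥ 0.80).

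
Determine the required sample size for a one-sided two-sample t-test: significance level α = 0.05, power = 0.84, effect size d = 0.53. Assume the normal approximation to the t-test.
n = 50 per group

Sample size formula (two-sample t-test, normal approximation):
n = 2 · ((z_α + z_β) / d)²

z_α = 1.645 (for α = 0.05, one-sided)
z_β = 0.994 (for power = 0.84)
d = 0.53

n = 2 · ((1.645 + 0.994) / 0.53)²
n = 2 · (4.979)²
n ≈ 49.58
Round up to the next whole number: n = 50 per group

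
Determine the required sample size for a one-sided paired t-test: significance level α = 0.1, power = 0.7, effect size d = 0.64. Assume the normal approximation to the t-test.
n = 8 pairs

Sample size formula (paired t-test, normal approximation):
n = ((z_α + z_β) / d)²

z_α = 1.282 (for α = 0.1, one-sided)
z_β = 0.524 (for power = 0.7)
d = 0.64

n = ((1.282 + 0.524) / 0.64)²
n = (2.822)²
n ≈ 7.96
Round up to the next whole number: n = 8 pairs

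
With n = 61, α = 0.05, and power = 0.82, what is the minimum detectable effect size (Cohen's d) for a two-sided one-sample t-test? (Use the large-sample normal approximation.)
d ≈ 0.37

Minimum detectable effect (one-sample t-test, normal approximation):
d = (z_{α/2} + z_β) / √n
d = (1.960 + 0.915) / √61
d = 2.875 / 7.810
d ≈ 0.37

By Cohen's convention (0.2 small / 0.5 medium / 0.8 large): small effect.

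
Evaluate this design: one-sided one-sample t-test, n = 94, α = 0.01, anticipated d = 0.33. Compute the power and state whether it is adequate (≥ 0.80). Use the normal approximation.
Power ≈ 0.81; the study is adequately powered (power ≥ 0.80)

Power calculation (one-sample t-test, normal approximation):
z_β = d · √n - z_α
z_β = 0.33 · √94 - 2.326
z_β = 0.33 · 9.695 - 2.326
z_β = 0.873

Power = Φ(z_β) = Φ(0.873) ≈ 0.809

Effect size d = 0.33 is small by Cohen's convention (0.2/0.5/0.8).

Threshold: power ≥ 0.80 is conventionally adequate.
Power ≈ 0.81 → the study is adequately powered (power ≥ 0.80).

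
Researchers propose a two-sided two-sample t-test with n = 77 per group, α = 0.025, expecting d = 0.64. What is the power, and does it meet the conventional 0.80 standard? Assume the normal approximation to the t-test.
Power ≈ 0.96; the study is adequately powered (power ≥ 0.80)

Power calculation (two-sample t-test, normal approximation):
z_β = d · √(n/2) - z_{α/2}
z_β = 0.64 · √(77/2) - 2.241
z_β = 0.64 · 6.205 - 2.241
z_β = 1.730

Power = Φ(z_β) = Φ(1.730) ≈ 0.958

Effect size d = 0.64 is medium by Cohen's convention (0.2/0.5/0.8).

Threshold: power ≥ 0.80 is conventionally adequate.
Power ≈ 0.96 → the study is adequately powered (power ≥ 0.80).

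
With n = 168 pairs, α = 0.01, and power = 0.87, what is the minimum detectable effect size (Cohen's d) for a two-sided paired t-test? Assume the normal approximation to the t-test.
d ≈ 0.29

Minimum detectable effect (paired t-test, normal approximation):
d = (z_{α/2} + z_β) / √n
d = (2.576 + 1.126) / √168
d = 3.702 / 12.961
d ≈ 0.29

By Cohen's convention (0.2 small / 0.5 medium / 0.8 large): small effect.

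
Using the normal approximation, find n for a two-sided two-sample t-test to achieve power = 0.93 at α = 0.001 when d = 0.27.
n = 624 per group

Sample size formula (two-sample t-test, normal approximation):
n = 2 · ((z_{α/2} + z_β) / d)²

z_{α/2} = 3.291 (for α = 0.001, two-sided)
z_β = 1.476 (for power = 0.93)
d = 0.27

n = 2 · ((3.291 + 1.476) / 0.27)²
n = 2 · (17.656)²
n ≈ 623.47
Round up to the next whole number: n = 624 per group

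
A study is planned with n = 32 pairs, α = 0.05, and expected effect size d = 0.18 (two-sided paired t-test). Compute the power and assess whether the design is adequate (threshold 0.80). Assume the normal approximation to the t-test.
Power ≈ 0.17; the study is underpowered (power < 0.80)

Power calculation (paired t-test, normal approximation):
z_β = d · √n - z_{α/2}
z_β = 0.18 · √32 - 1.960
z_β = 0.18 · 5.657 - 1.960
z_β = -0.942

Power = Φ(z_β) = Φ(-0.942) ≈ 0.173

Effect size d = 0.18 is very small by Cohen's convention (0.2/0.5/0.8).

Threshold: power ≥ 0.80 is conventionally adequate.
Power ≈ 0.17 → the study is underpowered (power < 0.80).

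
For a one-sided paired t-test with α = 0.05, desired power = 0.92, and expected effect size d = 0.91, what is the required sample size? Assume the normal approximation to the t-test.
n = 12 pairs

Sample size formula (paired t-test, normal approximation):
n = ((z_α + z_β) / d)²

z_α = 1.645 (for α = 0.05, one-sided)
z_β = 1.405 (for power = 0.92)
d = 0.91

n = ((1.645 + 1.405) / 0.91)²
n = (3.352)²
n ≈ 11.24
Round up to the next whole number: n = 12 pairs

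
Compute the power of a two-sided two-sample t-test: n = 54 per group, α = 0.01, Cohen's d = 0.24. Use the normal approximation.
Power ≈ 0.09

Power calculation (two-sample t-test, normal approximation):
z_β = d · √(n/2) - z_{α/2}
z_β = 0.24 · √(54/2) - 2.576
z_β = 0.24 · 5.196 - 2.576
z_β = -1.329

Power = Φ(z_β) = Φ(-1.329) ≈ 0.092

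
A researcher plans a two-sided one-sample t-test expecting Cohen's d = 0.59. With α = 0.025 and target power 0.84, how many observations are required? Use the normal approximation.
n = 31

Sample size formula (one-sample t-test, normal approximation):
n = ((z_{α/2} + z_β) / d)²

z_{α/2} = 2.241 (for α = 0.025, two-sided)
z_β = 0.994 (for power = 0.84)
d = 0.59

n = ((2.241 + 0.994) / 0.59)²
n = (5.483)²
n ≈ 30.06
Round up to the next whole number: n = 31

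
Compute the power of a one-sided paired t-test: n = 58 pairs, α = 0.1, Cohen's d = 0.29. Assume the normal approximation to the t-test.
Power ≈ 0.82

Power calculation (paired t-test, normal approximation):
z_β = d · √n - z_α
z_β = 0.29 · √58 - 1.282
z_β = 0.29 · 7.616 - 1.282
z_β = 0.927

Power = Φ(z_β) = Φ(0.927) ≈ 0.823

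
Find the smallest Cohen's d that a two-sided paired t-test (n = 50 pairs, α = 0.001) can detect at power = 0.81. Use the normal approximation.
d ≈ 0.59

Minimum detectable effect (paired t-test, normal approximation):
d = (z_{α/2} + z_β) / √n
d = (3.291 + 0.878) / √50
d = 4.168 / 7.071
d ≈ 0.59

By Cohen's convention (0.2 small / 0.5 medium / 0.8 large): medium effect.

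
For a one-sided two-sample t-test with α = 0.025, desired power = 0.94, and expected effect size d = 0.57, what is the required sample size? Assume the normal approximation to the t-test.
n = 77 per group

Sample size formula (two-sample t-test, normal approximation):
n = 2 · ((z_α + z_β) / d)²

z_α = 1.960 (for α = 0.025, one-sided)
z_β = 1.555 (for power = 0.94)
d = 0.57

n = 2 · ((1.960 + 1.555) / 0.57)²
n = 2 · (6.167)²
n ≈ 76.06
Round up to the next whole number: n = 77 per group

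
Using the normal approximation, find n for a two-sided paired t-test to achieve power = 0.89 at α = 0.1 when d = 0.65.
n = 20 pairs

Sample size formula (paired t-test, normal approximation):
n = ((z_{α/2} + z_β) / d)²

z_{α/2} = 1.645 (for α = 0.1, two-sided)
z_β = 1.227 (for power = 0.89)
d = 0.65

n = ((1.645 + 1.227) / 0.65)²
n = (4.418)²
n ≈ 19.52
Round up to the next whole number: n = 20 pairs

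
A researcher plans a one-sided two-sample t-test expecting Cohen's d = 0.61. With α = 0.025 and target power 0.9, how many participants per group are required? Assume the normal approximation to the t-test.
n = 57 per group

Sample size formula (two-sample t-test, normal approximation):
n = 2 · ((z_α + z_β) / d)²

z_α = 1.960 (for α = 0.025, one-sided)
z_β = 1.282 (for power = 0.9)
d = 0.61

n = 2 · ((1.960 + 1.282) / 0.61)²
n = 2 · (5.315)²
n ≈ 56.50
Round up to the next whole number: n = 57 per group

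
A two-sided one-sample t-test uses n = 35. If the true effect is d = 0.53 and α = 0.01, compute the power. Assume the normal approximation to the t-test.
Power ≈ 0.71

Power calculation (one-sample t-test, normal approximation):
z_β = d · √n - z_{α/2}
z_β = 0.53 · √35 - 2.576
z_β = 0.53 · 5.916 - 2.576
z_β = 0.560

Power = Φ(z_β) = Φ(0.560) ≈ 0.712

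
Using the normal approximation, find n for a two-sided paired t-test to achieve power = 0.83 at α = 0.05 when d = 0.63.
n = 22 pairs

Sample size formula (paired t-test, normal approximation):
n = ((z_{α/2} + z_β) / d)²

z_{α/2} = 1.960 (for α = 0.05, two-sided)
z_β = 0.954 (for power = 0.83)
d = 0.63

n = ((1.960 + 0.954) / 0.63)²
n = (4.625)²
n ≈ 21.39
Round up to the next whole number: n = 22 pairs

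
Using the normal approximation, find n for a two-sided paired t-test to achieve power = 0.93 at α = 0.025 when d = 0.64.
n = 34 pairs

Sample size formula (paired t-test, normal approximation):
n = ((z_{α/2} + z_β) / d)²

z_{α/2} = 2.241 (for α = 0.025, two-sided)
z_β = 1.476 (for power = 0.93)
d = 0.64

n = ((2.241 + 1.476) / 0.64)²
n = (5.808)²
n ≈ 33.73
Round up to the next whole number: n = 34 pairs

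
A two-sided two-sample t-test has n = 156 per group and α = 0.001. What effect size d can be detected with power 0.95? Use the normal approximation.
d ≈ 0.56

Minimum detectable effect (two-sample t-test, normal approximation):
d = (z_{α/2} + z_β) / √(n/2)
d = (3.291 + 1.645) / √(156/2)
d = 4.935 / 8.832
d ≈ 0.56

By Cohen's convention (0.2 small / 0.5 medium / 0.8 large): medium effect.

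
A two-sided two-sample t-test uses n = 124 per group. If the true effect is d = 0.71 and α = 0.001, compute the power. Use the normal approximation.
Power ≈ 0.99

Power calculation (two-sample t-test, normal approximation):
z_β = d · √(n/2) - z_{α/2}
z_β = 0.71 · √(124/2) - 3.291
z_β = 0.71 · 7.874 - 3.291
z_β = 2.300

Power = Φ(z_β) = Φ(2.300) ≈ 0.989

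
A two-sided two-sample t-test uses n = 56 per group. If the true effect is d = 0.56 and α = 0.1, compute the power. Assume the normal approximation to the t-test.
Power ≈ 0.91

Power calculation (two-sample t-test, normal approximation):
z_β = d · √(n/2) - z_{α/2}
z_β = 0.56 · √(56/2) - 1.645
z_β = 0.56 · 5.292 - 1.645
z_β = 1.318

Power = Φ(z_β) = Φ(1.318) ≈ 0.906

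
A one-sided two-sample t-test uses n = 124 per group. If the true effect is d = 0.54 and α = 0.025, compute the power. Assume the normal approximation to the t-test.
Power ≈ 0.99

Power calculation (two-sample t-test, normal approximation):
z_β = d · √(n/2) - z_α
z_β = 0.54 · √(124/2) - 1.960
z_β = 0.54 · 7.874 - 1.960
z_β = 2.292

Power = Φ(z_β) = Φ(2.292) ≈ 0.989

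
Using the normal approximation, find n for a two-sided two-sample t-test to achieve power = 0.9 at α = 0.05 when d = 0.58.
n = 63 per group

Sample size formula (two-sample t-test, normal approximation):
n = 2 · ((z_{α/2} + z_β) / d)²

z_{α/2} = 1.960 (for α = 0.05, two-sided)
z_β = 1.282 (for power = 0.9)
d = 0.58

n = 2 · ((1.960 + 1.282) / 0.58)²
n = 2 · (5.590)²
n ≈ 62.50
Round up to the next whole number: n = 63 per group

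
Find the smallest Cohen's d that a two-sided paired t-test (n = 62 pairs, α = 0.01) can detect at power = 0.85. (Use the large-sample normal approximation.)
d ≈ 0.46

Minimum detectable effect (paired t-test, normal approximation):
d = (z_{α/2} + z_β) / √n
d = (2.576 + 1.036) / √62
d = 3.612 / 7.874
d ≈ 0.46

By Cohen's convention (0.2 small / 0.5 medium / 0.8 large): small effect.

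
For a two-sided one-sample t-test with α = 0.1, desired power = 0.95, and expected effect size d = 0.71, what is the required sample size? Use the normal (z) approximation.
n = 22

Sample size formula (one-sample t-test, normal approximation):
n = ((z_{α/2} + z_β) / d)²

z_{α/2} = 1.645 (for α = 0.1, two-sided)
z_β = 1.645 (for power = 0.95)
d = 0.71

n = ((1.645 + 1.645) / 0.71)²
n = (4.634)²
n ≈ 21.47
Round up to the next whole number: n = 22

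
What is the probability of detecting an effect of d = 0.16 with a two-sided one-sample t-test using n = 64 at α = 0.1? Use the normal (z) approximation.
Power ≈ 0.36

Power calculation (one-sample t-test, normal approximation):
z_β = d · √n - z_{α/2}
z_β = 0.16 · √64 - 1.645
z_β = 0.16 · 8.000 - 1.645
z_β = -0.365

Power = Φ(z_β) = Φ(-0.365) ≈ 0.358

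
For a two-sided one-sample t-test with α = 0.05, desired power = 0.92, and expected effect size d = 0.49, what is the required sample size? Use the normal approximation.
n = 48

Sample size formula (one-sample t-test, normal approximation):
n = ((z_{α/2} + z_β) / d)²

z_{α/2} = 1.960 (for α = 0.05, two-sided)
z_β = 1.405 (for power = 0.92)
d = 0.49

n = ((1.960 + 1.405) / 0.49)²
n = (6.867)²
n ≈ 47.16
Round up to the next whole number: n = 48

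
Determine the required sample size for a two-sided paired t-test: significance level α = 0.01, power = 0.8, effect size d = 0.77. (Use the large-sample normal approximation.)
n = 20 pairs

Sample size formula (paired t-test, normal approximation):
n = ((z_{α/2} + z_β) / d)²

z_{α/2} = 2.576 (for α = 0.01, two-sided)
z_β = 0.842 (for power = 0.8)
d = 0.77

n = ((2.576 + 0.842) / 0.77)²
n = (4.439)²
n ≈ 19.70
Round up to the next whole number: n = 20 pairs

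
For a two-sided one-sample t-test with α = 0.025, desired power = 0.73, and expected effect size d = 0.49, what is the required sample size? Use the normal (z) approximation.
n = 34

Sample size formula (one-sample t-test, normal approximation):
n = ((z_{α/2} + z_β) / d)²

z_{α/2} = 2.241 (for α = 0.025, two-sided)
z_β = 0.613 (for power = 0.73)
d = 0.49

n = ((2.241 + 0.613) / 0.49)²
n = (5.824)²
n ≈ 33.92
Round up to the next whole number: n = 34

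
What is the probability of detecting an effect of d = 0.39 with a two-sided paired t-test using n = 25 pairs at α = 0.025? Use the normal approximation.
Power ≈ 0.39

Power calculation (paired t-test, normal approximation):
z_β = d · √n - z_{α/2}
z_β = 0.39 · √25 - 2.241
z_β = 0.39 · 5.000 - 2.241
z_β = -0.291

Power = Φ(z_β) = Φ(-0.291) ≈ 0.385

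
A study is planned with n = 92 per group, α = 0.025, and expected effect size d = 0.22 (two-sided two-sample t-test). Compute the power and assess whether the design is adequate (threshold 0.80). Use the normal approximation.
Power ≈ 0.23; the study is underpowered (power < 0.80)

Power calculation (two-sample t-test, normal approximation):
z_β = d · √(n/2) - z_{α/2}
z_β = 0.22 · √(92/2) - 2.241
z_β = 0.22 · 6.782 - 2.241
z_β = -0.749

Power = Φ(z_β) = Φ(-0.749) ≈ 0.227

Effect size d = 0.22 is small by Cohen's convention (0.2/0.5/0.8).

Threshold: power ≥ 0.80 is conventionally adequate.
Power ≈ 0.23 → the study is underpowered (power < 0.80).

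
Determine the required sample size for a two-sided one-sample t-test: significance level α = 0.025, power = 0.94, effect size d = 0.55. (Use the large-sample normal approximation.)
n = 48

Sample size formula (one-sample t-test, normal approximation):
n = ((z_{α/2} + z_β) / d)²

z_{α/2} = 2.241 (for α = 0.025, two-sided)
z_β = 1.555 (for power = 0.94)
d = 0.55

n = ((2.241 + 1.555) / 0.55)²
n = (6.902)²
n ≈ 47.64
Round up to the next whole number: n = 48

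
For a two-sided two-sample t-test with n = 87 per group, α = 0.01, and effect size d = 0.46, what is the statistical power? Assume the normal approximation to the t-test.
Power ≈ 0.68

Power calculation (two-sample t-test, normal approximation):
z_β = d · √(n/2) - z_{α/2}
z_β = 0.46 · √(87/2) - 2.576
z_β = 0.46 · 6.595 - 2.576
z_β = 0.458

Power = Φ(z_β) = Φ(0.458) ≈ 0.677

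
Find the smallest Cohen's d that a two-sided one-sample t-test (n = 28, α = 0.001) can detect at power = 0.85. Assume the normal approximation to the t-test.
d ≈ 0.82

Minimum detectable effect (one-sample t-test, normal approximation):
d = (z_{α/2} + z_β) / √n
d = (3.291 + 1.036) / √28
d = 4.327 / 5.292
d ≈ 0.82

By Cohen's convention (0.2 small / 0.5 medium / 0.8 large): large effect.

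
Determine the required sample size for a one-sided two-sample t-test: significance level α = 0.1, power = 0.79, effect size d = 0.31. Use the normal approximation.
n = 91 per group

Sample size formula (two-sample t-test, normal approximation):
n = 2 · ((z_α + z_β) / d)²

z_α = 1.282 (for α = 0.1, one-sided)
z_β = 0.806 (for power = 0.79)
d = 0.31

n = 2 · ((1.282 + 0.806) / 0.31)²
n = 2 · (6.735)²
n ≈ 90.72
Round up to the next whole number: n = 91 per group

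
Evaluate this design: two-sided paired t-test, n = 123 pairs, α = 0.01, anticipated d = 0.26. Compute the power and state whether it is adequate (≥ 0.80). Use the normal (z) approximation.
Power ≈ 0.62; the study is underpowered (power < 0.80)

Power calculation (paired t-test, normal approximation):
z_β = d · √n - z_{α/2}
z_β = 0.26 · √123 - 2.576
z_β = 0.26 · 11.091 - 2.576
z_β = 0.308

Power = Φ(z_β) = Φ(0.308) ≈ 0.621

Effect size d = 0.26 is small by Cohen's convention (0.2/0.5/0.8).

Threshold: power ≥ 0.80 is conventionally adequate.
Power ≈ 0.62 → the study is underpowered (power < 0.80).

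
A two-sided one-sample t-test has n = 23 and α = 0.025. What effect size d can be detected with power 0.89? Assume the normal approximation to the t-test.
d ≈ 0.72

Minimum detectable effect (one-sample t-test, normal approximation):
d = (z_{α/2} + z_β) / √n
d = (2.241 + 1.227) / √23
d = 3.468 / 4.796
d ≈ 0.72

By Cohen's convention (0.2 small / 0.5 medium / 0.8 large): medium effect.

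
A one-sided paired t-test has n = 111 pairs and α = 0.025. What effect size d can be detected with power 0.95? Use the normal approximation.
d ≈ 0.34

Minimum detectable effect (paired t-test, normal approximation):
d = (z_α + z_β) / √n
d = (1.960 + 1.645) / √111
d = 3.605 / 10.536
d ≈ 0.34

By Cohen's convention (0.2 small / 0.5 medium / 0.8 large): small effect.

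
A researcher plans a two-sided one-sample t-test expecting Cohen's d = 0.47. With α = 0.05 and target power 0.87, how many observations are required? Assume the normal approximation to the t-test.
n = 44

Sample size formula (one-sample t-test, normal approximation):
n = ((z_{α/2} + z_β) / d)²

z_{α/2} = 1.960 (for α = 0.05, two-sided)
z_β = 1.126 (for power = 0.87)
d = 0.47

n = ((1.960 + 1.126) / 0.47)²
n = (6.566)²
n ≈ 43.11
Round up to the next whole number: n = 44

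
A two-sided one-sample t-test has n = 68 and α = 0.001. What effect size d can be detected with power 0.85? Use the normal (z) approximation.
d ≈ 0.52

Minimum detectable effect (one-sample t-test, normal approximation):
d = (z_{α/2} + z_β) / √n
d = (3.291 + 1.036) / √68
d = 4.327 / 8.246
d ≈ 0.52

By Cohen's convention (0.2 small / 0.5 medium / 0.8 large): medium effect.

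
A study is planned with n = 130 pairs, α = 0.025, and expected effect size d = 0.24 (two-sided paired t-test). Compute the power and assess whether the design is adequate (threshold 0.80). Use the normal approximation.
Power ≈ 0.69; the study is underpowered (power < 0.80)

Power calculation (paired t-test, normal approximation):
z_β = d · √n - z_{α/2}
z_β = 0.24 · √130 - 2.241
z_β = 0.24 · 11.402 - 2.241
z_β = 0.495

Power = Φ(z_β) = Φ(0.495) ≈ 0.690

Effect size d = 0.24 is small by Cohen's convention (0.2/0.5/0.8).

Threshold: power ≥ 0.80 is conventionally adequate.
Power ≈ 0.69 → the study is underpowered (power < 0.80).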